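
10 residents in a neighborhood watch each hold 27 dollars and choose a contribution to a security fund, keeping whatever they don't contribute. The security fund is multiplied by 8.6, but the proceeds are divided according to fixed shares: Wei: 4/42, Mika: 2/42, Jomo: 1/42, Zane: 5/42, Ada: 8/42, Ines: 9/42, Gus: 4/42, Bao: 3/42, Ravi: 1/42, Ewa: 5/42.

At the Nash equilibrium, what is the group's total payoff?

1090.80 dollars

For player j, contributing a unit is worthwhile iff 8.6 × (j's share) ≥ 1, i.e. iff j's share is at least 0.1163.
The shares above 0.1163 belong to Zane, Ada, Ines and Ewa, contributing 27 each; the remaining 6 contribute 0. Total contributed: 108.
The security fund pays out 8.6 × 108 = 928.80 in total (split across the unequal shares, but the aggregate is all that matters for the group sum).
The 6 free-riders keep 27 each, adding 162. Group total = 162 + 928.80 = 1090.80.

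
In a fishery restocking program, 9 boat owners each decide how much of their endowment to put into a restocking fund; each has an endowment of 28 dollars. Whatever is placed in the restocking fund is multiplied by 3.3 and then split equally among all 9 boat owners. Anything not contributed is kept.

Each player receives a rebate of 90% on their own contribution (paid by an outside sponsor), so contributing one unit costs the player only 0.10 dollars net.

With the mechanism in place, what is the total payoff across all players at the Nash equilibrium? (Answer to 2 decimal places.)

The effective private return per unit is now (3.3/9) / 0.10 = 3.6667 > 1, so every player's dominant strategy flips to full contribution.
So the Nash equilibrium is full contribution by all 9; the group earns 9 × (28 × 0.90 + 3.3 × 28) = 1058.40.

1058.40 dollars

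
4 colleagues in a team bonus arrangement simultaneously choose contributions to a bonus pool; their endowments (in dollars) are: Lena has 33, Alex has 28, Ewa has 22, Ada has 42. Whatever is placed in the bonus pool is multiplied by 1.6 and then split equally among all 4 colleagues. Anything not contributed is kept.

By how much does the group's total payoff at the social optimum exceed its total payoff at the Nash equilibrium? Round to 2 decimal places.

The private return per contributed unit is 1.6/4 = 0.4000 < 1 for every player regardless of endowment, so the Nash equilibrium is zero contribution and the group total is Σ E_j = 33 + 28 + 22 + 42 = 125.
Each contributed unit returns 1.600 to the group, so the social optimum is full contribution by everyone: group total = 1.600 × 125 = 200.00.
Efficiency loss = (1.600 − 1) × 125 = 75.00.

75.00 dollars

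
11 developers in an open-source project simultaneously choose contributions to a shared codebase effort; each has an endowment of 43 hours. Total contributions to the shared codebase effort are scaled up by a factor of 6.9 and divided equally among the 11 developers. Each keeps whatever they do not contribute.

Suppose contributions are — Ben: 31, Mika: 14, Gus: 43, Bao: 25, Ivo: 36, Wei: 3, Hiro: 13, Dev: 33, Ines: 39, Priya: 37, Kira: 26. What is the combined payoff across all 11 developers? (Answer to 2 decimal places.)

2243.00 hours

Total contributed: 31 + 14 + 43 + 25 + 36 + 3 + 13 + 33 + 39 + 37 + 26 = 300; total kept: 11 × 43 − 300 = 173.
The shared codebase effort pays out 6.9 × 300 = 2070.00 in aggregate.
Group total = 173 + 2070.00 = 2243.00.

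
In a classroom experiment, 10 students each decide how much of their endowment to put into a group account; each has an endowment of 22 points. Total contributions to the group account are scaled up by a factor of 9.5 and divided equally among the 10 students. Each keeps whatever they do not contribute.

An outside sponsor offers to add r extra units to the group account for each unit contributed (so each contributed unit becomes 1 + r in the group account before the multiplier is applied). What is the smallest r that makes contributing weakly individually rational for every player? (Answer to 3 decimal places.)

With matching at rate r, one contributed unit becomes (1 + r) in the group account and returns 9.5 × (1 + r) / 10 to the contributor.
Setting this equal to 1: 1 + r = 10/9.5 = 1.0526.
So the minimum matching rate is r = 1.0526 − 1 = 0.053.

0.053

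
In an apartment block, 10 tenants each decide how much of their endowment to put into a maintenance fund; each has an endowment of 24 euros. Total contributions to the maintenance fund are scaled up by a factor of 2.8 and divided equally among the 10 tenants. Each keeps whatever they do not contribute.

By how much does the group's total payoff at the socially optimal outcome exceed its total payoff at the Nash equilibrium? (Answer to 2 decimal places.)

432.00 euros

Each contributed unit returns 2.8/10 = 0.2800 to its contributor — below 1 — so contributing 0 is dominant for every player. At the Nash equilibrium everyone keeps their 24, and the group total is 10 × 24 = 240.
Each contributed unit returns 2.800 to the group as a whole (0.2800 to each of 10 players), which exceeds 1, so the social optimum is full contribution: group total = 2.800 × 240 = 672.00.
Efficiency loss = 672.00 − 240 = 432.00.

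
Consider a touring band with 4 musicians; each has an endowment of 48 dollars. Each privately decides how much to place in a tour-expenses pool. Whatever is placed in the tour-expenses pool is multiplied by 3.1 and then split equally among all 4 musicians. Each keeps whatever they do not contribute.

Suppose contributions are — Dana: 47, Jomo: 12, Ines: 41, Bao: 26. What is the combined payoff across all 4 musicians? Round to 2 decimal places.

456.60 dollars

Total contributed: 47 + 12 + 41 + 26 = 126; total kept: 4 × 48 − 126 = 66.
The tour-expenses pool pays out 3.1 × 126 = 390.60 in aggregate.
Group total = 66 + 390.60 = 456.60.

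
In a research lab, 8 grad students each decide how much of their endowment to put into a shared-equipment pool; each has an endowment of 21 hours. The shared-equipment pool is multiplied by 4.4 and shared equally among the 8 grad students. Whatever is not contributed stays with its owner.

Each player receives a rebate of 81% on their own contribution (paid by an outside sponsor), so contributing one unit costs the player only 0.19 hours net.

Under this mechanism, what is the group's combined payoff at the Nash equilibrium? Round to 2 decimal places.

875.28 hours

The effective private return per unit is now (4.4/8) / 0.19 = 2.8947 > 1, so every player's dominant strategy flips to full contribution.
At the Nash equilibrium everyone contributes 21. Group total payoff = 8 × (21 × 0.81 + 4.4 × 21) = 875.28.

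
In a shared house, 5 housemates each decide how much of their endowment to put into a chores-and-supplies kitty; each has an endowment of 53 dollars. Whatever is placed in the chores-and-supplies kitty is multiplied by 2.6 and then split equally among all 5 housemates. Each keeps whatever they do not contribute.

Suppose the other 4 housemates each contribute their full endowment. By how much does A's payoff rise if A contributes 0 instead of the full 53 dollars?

25.44 dollars

Switching from a contribution of 53 to 0 lets A keep an extra 53 dollars, but lowers the chores-and-supplies kitty by 53, which costs A their own share of that drop: 2.6/5 × 53 = 27.56.
Net gain = 53 − 27.56 = 25.44. The private return per contributed unit (0.5200) is below 1, so free-riding is indeed the best response regardless of what the others do.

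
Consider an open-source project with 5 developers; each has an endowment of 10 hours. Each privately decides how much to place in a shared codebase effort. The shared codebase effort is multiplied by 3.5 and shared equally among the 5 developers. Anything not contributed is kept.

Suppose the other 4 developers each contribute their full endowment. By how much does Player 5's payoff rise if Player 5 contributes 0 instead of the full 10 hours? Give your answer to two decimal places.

3.00 hours

Switching from a contribution of 10 to 0 lets Player 5 keep an extra 10 hours, but lowers the shared codebase effort by 10, which costs Player 5 their own share of that drop: 3.5/5 × 10 = 7.00.
Net gain = 10 − 7.00 = 3.00. The private return per contributed unit (0.7000) is below 1, so free-riding is indeed the best response regardless of what the others do.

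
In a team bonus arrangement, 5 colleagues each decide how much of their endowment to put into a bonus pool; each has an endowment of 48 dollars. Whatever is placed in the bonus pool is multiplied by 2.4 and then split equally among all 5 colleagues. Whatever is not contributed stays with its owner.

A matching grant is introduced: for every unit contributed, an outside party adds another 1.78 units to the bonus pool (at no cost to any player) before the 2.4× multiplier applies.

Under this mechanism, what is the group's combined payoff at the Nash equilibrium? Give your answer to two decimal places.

With the mechanism, a contributed unit returns 2.4 × 2.78 / 5 = 1.3344 per unit of net cost to the contributor — now above 1 — so contributing fully is weakly dominant for every player.
At the Nash equilibrium everyone contributes 48. Group total payoff = 2.4 × 2.78 × 240 = 1601.28.

1601.28 dollars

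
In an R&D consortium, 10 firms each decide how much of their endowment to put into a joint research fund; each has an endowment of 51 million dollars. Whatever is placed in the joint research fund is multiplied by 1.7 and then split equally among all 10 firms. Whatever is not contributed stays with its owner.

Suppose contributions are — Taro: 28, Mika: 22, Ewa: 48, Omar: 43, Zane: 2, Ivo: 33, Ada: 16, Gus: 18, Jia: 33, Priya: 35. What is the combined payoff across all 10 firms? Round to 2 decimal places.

704.60 million dollars

Total contributed: 28 + 22 + 48 + 43 + 2 + 33 + 16 + 18 + 33 + 35 = 278; total kept: 10 × 51 − 278 = 232.
The joint research fund pays out 1.7 × 278 = 472.60 in aggregate.
Group total = 232 + 472.60 = 704.60.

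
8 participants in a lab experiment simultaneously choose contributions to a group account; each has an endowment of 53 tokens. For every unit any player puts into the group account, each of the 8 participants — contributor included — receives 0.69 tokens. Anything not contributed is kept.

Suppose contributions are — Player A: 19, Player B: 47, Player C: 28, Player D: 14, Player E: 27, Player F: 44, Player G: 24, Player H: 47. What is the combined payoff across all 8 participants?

Total contributed: 19 + 47 + 28 + 14 + 27 + 44 + 24 + 47 = 250; total kept: 8 × 53 − 250 = 174.
The group account pays out 0.69 × 8 × 250 = 1380.00 in aggregate.
Group total = 174 + 1380.00 = 1554.00.

1554.00 tokens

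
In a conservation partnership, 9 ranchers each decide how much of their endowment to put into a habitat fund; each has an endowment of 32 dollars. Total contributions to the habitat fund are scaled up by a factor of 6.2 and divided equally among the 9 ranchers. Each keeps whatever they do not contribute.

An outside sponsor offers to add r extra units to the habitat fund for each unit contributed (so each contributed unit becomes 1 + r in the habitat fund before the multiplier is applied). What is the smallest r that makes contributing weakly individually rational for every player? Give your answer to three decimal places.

0.452

With matching at rate r, one contributed unit becomes (1 + r) in the habitat fund and returns 6.2 × (1 + r) / 9 to the contributor.
Setting this equal to 1: 1 + r = 9/6.2 = 1.4516.
So the minimum matching rate is r = 1.4516 − 1 = 0.452.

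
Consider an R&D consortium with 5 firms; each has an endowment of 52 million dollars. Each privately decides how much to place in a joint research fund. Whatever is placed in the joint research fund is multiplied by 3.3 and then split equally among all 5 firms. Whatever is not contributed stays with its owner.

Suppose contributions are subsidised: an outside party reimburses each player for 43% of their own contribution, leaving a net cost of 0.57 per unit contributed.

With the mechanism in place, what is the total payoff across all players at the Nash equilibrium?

969.80 million dollars

Under the mechanism each unit contributed yields (3.3/5) / 0.57 = 1.1579 back to its contributor per unit of net cost, which exceeds 1, making full contribution the dominant choice for everyone.
So the Nash equilibrium is full contribution by all 5; the group earns 5 × (52 × 0.43 + 3.3 × 52) = 969.80.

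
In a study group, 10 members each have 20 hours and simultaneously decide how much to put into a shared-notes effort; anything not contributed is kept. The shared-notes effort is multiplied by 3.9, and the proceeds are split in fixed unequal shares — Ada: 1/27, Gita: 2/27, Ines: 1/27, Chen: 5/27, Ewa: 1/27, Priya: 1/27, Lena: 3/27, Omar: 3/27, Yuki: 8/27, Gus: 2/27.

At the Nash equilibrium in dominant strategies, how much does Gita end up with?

25.78 hours

Player j's private return per contributed unit is 3.9 × (j's share). Contributing is weakly dominant for j when that share is at least 1/3.9 = 0.2564, and contributing 0 is dominant otherwise.
Yuki alone (share 8/27) is above the threshold, contributing 20; the remaining 9 contribute 0. Total contributed: 20.
Gita keeps 20 and receives 3.9 × 20 × 2/27 = 5.78 from the shared-notes effort, for a payoff of 25.78.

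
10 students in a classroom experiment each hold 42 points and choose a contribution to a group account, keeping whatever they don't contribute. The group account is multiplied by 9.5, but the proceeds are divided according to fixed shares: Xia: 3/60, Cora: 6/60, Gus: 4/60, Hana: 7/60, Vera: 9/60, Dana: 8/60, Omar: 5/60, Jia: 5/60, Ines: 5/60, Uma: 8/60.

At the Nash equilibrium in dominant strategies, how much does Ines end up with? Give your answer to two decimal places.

For player j, contributing a unit is worthwhile iff 9.5 × (j's share) ≥ 1, i.e. iff j's share is at least 0.1053.
Hana, Vera, Dana and Uma clear that bar, contributing 42 each; the remaining 6 contribute 0. Total contributed: 168.
Ines keeps 42 and receives 9.5 × 168 × 5/60 = 133.00 from the group account, for a payoff of 175.00.

175.00 points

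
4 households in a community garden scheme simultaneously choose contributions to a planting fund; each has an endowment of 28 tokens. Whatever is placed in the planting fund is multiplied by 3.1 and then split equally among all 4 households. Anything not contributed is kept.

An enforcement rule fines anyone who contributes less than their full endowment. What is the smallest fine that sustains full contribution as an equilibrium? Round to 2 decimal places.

Given the others contribute fully, the best deviation is to contribute 0 (any partial contribution still incurs the fine and gives up units whose private return 0.7750 is below 1).
Deviating from 28 to 0 saves 28 tokens but forfeits the deviator's share of the drop in the planting fund: 3.1/4 × 28 = 21.70.
So the deviation gain is 28 − 21.70 = 6.30, and the fine must be at least 6.30 tokens to wipe it out.

6.30 tokens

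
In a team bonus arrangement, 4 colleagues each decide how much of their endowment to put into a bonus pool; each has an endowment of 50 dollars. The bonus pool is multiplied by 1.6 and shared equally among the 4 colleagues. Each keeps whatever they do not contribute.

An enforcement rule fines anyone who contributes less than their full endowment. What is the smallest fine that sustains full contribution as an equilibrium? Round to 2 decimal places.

30.00 dollars

Given the others contribute fully, the best deviation is to contribute 0 (any partial contribution still incurs the fine and gives up units whose private return 0.4000 is below 1).
Deviating from 50 to 0 saves 50 dollars but forfeits the deviator's share of the drop in the bonus pool: 1.6/4 × 50 = 20.00.
So the deviation gain is 50 − 20.00 = 30.00, and the fine must be at least 30.00 dollars to wipe it out.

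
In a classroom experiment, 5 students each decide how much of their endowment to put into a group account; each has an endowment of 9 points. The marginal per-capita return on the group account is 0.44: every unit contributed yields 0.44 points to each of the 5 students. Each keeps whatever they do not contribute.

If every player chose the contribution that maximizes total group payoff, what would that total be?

Each contributed unit returns 2.200 to the group as a whole (0.44 to each of 5 players), which exceeds 1, so the social optimum is full contribution: group total = 2.200 × 45 = 99.00.

99.00 points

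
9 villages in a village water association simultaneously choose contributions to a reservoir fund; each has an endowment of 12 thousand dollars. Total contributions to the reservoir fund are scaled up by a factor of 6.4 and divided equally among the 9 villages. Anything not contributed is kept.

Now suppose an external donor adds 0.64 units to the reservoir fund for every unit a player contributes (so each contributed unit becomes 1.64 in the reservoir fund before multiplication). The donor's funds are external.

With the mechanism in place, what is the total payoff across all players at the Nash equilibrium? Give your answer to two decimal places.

With the mechanism, a contributed unit returns 6.4 × 1.64 / 9 = 1.1662 per unit of net cost to the contributor — now above 1 — so contributing fully is weakly dominant for every player.
At the Nash equilibrium everyone contributes 12. Group total payoff = 6.4 × 1.64 × 108 = 1133.57.

1133.57 thousand dollars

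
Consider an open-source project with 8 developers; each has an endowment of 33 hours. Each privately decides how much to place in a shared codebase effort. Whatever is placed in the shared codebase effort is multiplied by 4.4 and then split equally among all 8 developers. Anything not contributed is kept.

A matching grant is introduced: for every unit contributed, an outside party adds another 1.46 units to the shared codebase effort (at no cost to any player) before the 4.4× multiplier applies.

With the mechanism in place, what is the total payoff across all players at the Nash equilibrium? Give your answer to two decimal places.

Under the mechanism each unit contributed yields 4.4 × 2.46 / 8 = 1.3530 back to its contributor per unit of net cost, which exceeds 1, making full contribution the dominant choice for everyone.
At the Nash equilibrium everyone contributes 33. Group total payoff = 4.4 × 2.46 × 264 = 2857.54.

2857.54 hours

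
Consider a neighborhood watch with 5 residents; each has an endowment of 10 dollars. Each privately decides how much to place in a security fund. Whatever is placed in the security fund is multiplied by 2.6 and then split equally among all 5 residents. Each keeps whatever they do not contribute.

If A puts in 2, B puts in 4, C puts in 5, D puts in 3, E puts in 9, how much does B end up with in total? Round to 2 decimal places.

17.96 dollars

Total contributed: 2 + 4 + 5 + 3 + 9 = 23.
Each receives 2.6 × 23 / 5 = 11.96 from the security fund.
B keeps 10 − 4 = 6, so B's payoff is 6 + 11.96 = 17.96.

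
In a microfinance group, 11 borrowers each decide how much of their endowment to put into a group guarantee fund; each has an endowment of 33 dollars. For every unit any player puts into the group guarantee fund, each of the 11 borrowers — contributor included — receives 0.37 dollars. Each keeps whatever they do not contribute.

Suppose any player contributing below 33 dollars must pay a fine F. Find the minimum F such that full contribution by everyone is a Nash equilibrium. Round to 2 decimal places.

20.79 dollars

Given the others contribute fully, the best deviation is to contribute 0 (any partial contribution still incurs the fine and gives up units whose private return 0.37 is below 1).
Deviating from 33 to 0 saves 33 dollars but forfeits the deviator's share of the drop in the group guarantee fund: 0.37 × 33 = 12.21.
So the deviation gain is 33 − 12.21 = 20.79, and the fine must be at least 20.79 dollars to wipe it out.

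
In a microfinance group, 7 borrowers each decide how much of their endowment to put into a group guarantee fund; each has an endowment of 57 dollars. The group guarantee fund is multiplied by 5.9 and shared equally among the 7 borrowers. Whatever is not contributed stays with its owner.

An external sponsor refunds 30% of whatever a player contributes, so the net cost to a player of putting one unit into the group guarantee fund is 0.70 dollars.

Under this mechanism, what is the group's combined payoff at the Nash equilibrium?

With the mechanism, a contributed unit returns (5.9/7) / 0.70 = 1.2041 per unit of net cost to the contributor — now above 1 — so contributing fully is weakly dominant for every player.
So the Nash equilibrium is full contribution by all 7; the group earns 7 × (57 × 0.30 + 5.9 × 57) = 2473.80.

2473.80 dollars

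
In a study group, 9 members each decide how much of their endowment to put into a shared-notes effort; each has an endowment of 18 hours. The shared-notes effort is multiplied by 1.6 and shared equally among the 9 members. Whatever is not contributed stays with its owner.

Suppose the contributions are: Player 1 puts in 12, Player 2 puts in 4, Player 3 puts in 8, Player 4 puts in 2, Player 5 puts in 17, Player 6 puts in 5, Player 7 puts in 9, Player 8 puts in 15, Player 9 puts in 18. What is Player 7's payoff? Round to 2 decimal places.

Total contributed: 12 + 4 + 8 + 2 + 17 + 5 + 9 + 15 + 18 = 90.
Each receives 1.6 × 90 / 9 = 16.00 from the shared-notes effort.
Player 7 keeps 18 − 9 = 9, so Player 7's payoff is 9 + 16.00 = 25.00.

25.00 hours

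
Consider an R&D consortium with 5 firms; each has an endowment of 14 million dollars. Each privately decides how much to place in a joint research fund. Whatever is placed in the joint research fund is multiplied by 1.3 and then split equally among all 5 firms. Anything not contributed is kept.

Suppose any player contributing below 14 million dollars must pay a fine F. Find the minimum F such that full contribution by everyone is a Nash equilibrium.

Given the others contribute fully, the best deviation is to contribute 0 (any partial contribution still incurs the fine and gives up units whose private return 0.2600 is below 1).
Deviating from 14 to 0 saves 14 million dollars but forfeits the deviator's share of the drop in the joint research fund: 1.3/5 × 14 = 3.64.
So the deviation gain is 14 − 3.64 = 10.36, and the fine must be at least 10.36 million dollars to wipe it out.

10.36 million dollars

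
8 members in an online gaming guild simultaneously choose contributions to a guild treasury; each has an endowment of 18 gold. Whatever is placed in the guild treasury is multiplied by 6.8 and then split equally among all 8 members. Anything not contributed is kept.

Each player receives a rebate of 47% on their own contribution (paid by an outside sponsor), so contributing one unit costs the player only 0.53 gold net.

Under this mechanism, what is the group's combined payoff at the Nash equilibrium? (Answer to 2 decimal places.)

1046.88 gold

Under the mechanism each unit contributed yields (6.8/8) / 0.53 = 1.6038 back to its contributor per unit of net cost, which exceeds 1, making full contribution the dominant choice for everyone.
At the Nash equilibrium everyone contributes 18. Group total payoff = 8 × (18 × 0.47 + 6.8 × 18) = 1046.88.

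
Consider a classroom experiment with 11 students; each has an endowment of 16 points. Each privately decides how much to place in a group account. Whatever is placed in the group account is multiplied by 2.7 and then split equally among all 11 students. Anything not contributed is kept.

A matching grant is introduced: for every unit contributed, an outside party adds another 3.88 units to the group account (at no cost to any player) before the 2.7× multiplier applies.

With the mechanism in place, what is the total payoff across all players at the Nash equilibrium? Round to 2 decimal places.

Under the mechanism each unit contributed yields 2.7 × 4.88 / 11 = 1.1978 back to its contributor per unit of net cost, which exceeds 1, making full contribution the dominant choice for everyone.
So the Nash equilibrium is full contribution by all 11; the group earns 2.7 × 4.88 × 176 = 2318.98.

2318.98 points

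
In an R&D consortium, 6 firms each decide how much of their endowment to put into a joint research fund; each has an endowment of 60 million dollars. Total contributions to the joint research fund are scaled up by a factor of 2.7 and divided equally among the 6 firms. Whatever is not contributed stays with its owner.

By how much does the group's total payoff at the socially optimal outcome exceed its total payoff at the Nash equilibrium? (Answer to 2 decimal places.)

Each contributed unit returns 2.7/6 = 0.4500 to its contributor — below 1 — so contributing 0 is dominant for every player. At the Nash equilibrium everyone keeps their 60, and the group total is 6 × 60 = 360.
Each contributed unit returns 2.700 to the group as a whole (0.4500 to each of 6 players), which exceeds 1, so the social optimum is full contribution: group total = 2.700 × 360 = 972.00.
Efficiency loss = 972.00 − 360 = 612.00.

612.00 million dollars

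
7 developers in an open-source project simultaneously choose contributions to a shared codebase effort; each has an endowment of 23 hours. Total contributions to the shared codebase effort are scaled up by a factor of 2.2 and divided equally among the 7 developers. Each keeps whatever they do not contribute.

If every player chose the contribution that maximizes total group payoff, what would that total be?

354.20 hours

Each contributed unit returns 2.200 to the group as a whole (0.3143 to each of 7 players), which exceeds 1, so the social optimum is full contribution: group total = 2.200 × 161 = 354.20.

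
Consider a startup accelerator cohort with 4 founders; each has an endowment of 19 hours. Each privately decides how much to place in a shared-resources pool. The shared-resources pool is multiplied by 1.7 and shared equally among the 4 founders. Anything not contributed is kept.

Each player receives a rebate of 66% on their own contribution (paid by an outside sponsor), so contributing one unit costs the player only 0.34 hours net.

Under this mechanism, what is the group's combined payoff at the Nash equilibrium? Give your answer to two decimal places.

The effective private return per unit is now (1.7/4) / 0.34 = 1.2500 > 1, so every player's dominant strategy flips to full contribution.
At the Nash equilibrium everyone contributes 19. Group total payoff = 4 × (19 × 0.66 + 1.7 × 19) = 179.36.

179.36 hours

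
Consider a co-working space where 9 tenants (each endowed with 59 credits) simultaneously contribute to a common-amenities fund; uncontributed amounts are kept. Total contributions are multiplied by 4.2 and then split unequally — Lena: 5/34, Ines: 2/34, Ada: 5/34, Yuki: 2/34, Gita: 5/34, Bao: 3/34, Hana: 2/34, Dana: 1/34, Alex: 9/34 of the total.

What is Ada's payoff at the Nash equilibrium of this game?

95.44 credits

For player j, contributing a unit is worthwhile iff 4.2 × (j's share) ≥ 1, i.e. iff j's share is at least 0.2381.
Only Alex (9/34) clears that bar, contributing 59; the remaining 8 contribute 0. Total contributed: 59.
Ada keeps 59 and receives 4.2 × 59 × 5/34 = 36.44 from the common-amenities fund, for a payoff of 95.44.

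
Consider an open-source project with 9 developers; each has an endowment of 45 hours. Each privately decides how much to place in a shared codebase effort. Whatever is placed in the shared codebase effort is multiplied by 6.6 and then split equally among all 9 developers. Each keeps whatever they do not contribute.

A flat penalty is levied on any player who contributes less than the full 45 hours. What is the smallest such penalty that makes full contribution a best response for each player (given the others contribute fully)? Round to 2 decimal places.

12.00 hours

Given the others contribute fully, the best deviation is to contribute 0 (any partial contribution still incurs the fine and gives up units whose private return 0.7333 is below 1).
Deviating from 45 to 0 saves 45 hours but forfeits the deviator's share of the drop in the shared codebase effort: 6.6/9 × 45 = 33.00.
So the deviation gain is 45 − 33.00 = 12.00, and the fine must be at least 12.00 hours to wipe it out.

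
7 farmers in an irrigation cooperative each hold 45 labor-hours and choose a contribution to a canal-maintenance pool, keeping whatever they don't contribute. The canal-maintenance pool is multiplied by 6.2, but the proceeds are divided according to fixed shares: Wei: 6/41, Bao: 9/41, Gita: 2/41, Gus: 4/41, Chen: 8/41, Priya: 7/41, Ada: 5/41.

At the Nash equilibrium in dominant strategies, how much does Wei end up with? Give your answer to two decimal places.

Player j's private return per contributed unit is 6.2 × (j's share). Contributing is weakly dominant for j when that share is at least 1/6.2 = 0.1613, and contributing 0 is dominant otherwise.
Bao, Chen and Priya clear that bar, contributing 45 each; the remaining 4 contribute 0. Total contributed: 135.
Wei keeps 45 and receives 6.2 × 135 × 6/41 = 122.49 from the canal-maintenance pool, for a payoff of 167.49.

167.49 labor-hours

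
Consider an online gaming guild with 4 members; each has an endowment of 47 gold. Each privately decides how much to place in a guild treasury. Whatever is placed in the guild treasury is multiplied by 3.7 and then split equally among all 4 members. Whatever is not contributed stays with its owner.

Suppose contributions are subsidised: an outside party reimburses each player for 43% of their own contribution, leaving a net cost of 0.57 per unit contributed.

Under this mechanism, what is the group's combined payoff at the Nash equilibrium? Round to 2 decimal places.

776.44 gold

The effective private return per unit is now (3.7/4) / 0.57 = 1.6228 > 1, so every player's dominant strategy flips to full contribution.
At the Nash equilibrium everyone contributes 47. Group total payoff = 4 × (47 × 0.43 + 3.7 × 47) = 776.44.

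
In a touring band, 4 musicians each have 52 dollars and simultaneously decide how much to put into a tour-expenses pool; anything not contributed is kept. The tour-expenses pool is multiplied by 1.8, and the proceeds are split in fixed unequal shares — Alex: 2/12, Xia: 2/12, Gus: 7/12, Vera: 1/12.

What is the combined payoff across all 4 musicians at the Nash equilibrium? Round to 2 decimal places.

For player j, contributing a unit is worthwhile iff 1.8 × (j's share) ≥ 1, i.e. iff j's share is at least 0.5556.
The only share above 0.5556 is Gus's 7/12, contributing 52; the remaining 3 contribute 0. Total contributed: 52.
The tour-expenses pool pays out 1.8 × 52 = 93.60 in total (split across the unequal shares, but the aggregate is all that matters for the group sum).
The 3 free-riders keep 52 each, adding 156. Group total = 156 + 93.60 = 249.60.

249.60 dollars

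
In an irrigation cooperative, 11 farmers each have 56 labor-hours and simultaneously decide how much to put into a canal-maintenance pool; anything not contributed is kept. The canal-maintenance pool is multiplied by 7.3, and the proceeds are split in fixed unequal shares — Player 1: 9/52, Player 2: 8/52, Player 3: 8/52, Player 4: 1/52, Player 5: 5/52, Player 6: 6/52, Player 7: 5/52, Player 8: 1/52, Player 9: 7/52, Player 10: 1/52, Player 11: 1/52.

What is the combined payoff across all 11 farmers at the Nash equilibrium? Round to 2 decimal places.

A player with share s gets back 7.3·s per unit contributed, so full contribution is dominant for anyone with s > 1/7.3 = 0.1370 and zero contribution is dominant for anyone below.
Player 1, Player 2 and Player 3 clear that bar, contributing 56 each; the remaining 8 contribute 0. Total contributed: 168.
The canal-maintenance pool pays out 7.3 × 168 = 1226.40 in total (split across the unequal shares, but the aggregate is all that matters for the group sum).
The 8 free-riders keep 56 each, adding 448. Group total = 448 + 1226.40 = 1674.40.

1674.40 labor-hours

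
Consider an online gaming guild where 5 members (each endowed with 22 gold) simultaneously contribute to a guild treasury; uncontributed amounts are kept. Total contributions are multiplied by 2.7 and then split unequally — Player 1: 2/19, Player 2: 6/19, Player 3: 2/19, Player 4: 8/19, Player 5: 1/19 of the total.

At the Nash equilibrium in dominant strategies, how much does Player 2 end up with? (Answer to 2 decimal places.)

Each unit j contributes comes back to j as 2.7 × (j's share), so j prefers to contribute only if that share exceeds 1/2.7 = 0.3704; otherwise keeping the unit dominates.
Player 4 alone (share 8/19) is above the threshold, contributing 22; the remaining 4 contribute 0. Total contributed: 22.
Player 2 keeps 22 and receives 2.7 × 22 × 6/19 = 18.76 from the guild treasury, for a payoff of 40.76.

40.76 gold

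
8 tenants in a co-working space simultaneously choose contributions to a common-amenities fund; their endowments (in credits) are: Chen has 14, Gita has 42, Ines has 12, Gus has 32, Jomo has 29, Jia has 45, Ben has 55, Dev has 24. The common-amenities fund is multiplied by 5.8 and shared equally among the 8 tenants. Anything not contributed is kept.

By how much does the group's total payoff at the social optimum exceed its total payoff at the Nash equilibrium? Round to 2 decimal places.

1214.40 credits

The private return per contributed unit is 5.8/8 = 0.7250 < 1 for every player regardless of endowment, so the Nash equilibrium is zero contribution and the group total is Σ E_j = 14 + 42 + 12 + 32 + 29 + 45 + 55 + 24 = 253.
Each contributed unit returns 5.800 to the group, so the social optimum is full contribution by everyone: group total = 5.800 × 253 = 1467.40.
Efficiency loss = (5.800 − 1) × 253 = 1214.40.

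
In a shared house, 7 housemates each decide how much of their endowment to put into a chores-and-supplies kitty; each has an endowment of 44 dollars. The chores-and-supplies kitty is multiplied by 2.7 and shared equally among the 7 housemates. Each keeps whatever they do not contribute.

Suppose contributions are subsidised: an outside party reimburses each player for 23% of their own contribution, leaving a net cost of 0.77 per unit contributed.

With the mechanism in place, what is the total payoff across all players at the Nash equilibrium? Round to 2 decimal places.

308.00 dollars

The effective private return is (2.7/7) / 0.77 = 0.5009, which is still under 1, so the mechanism doesn't change anyone's dominant strategy: zero contribution.
Everyone keeps their endowment and the group total is 7 × 44 = 308.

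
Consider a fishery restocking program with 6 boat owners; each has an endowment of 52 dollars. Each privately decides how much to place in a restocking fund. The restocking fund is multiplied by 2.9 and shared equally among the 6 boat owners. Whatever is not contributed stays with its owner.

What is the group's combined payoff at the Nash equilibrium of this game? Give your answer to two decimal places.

312.00 dollars

Each contributed unit returns 2.9/6 = 0.4833 to its contributor — below 1 — so contributing 0 is dominant for every player. At the Nash equilibrium everyone keeps their 52, and the group total is 6 × 52 = 312.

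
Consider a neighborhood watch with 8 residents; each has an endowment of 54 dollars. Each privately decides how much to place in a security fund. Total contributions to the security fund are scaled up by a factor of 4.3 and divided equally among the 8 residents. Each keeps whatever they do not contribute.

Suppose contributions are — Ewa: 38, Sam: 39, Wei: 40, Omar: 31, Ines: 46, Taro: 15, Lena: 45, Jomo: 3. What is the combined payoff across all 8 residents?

1280.10 dollars

Total contributed: 38 + 39 + 40 + 31 + 46 + 15 + 45 + 3 = 257; total kept: 8 × 54 − 257 = 175.
The security fund pays out 4.3 × 257 = 1105.10 in aggregate.
Group total = 175 + 1105.10 = 1280.10.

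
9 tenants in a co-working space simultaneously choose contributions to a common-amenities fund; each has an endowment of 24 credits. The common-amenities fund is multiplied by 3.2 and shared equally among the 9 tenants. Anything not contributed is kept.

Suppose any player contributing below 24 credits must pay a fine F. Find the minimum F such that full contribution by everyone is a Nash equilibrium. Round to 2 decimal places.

Given the others contribute fully, the best deviation is to contribute 0 (any partial contribution still incurs the fine and gives up units whose private return 0.3556 is below 1).
Deviating from 24 to 0 saves 24 credits but forfeits the deviator's share of the drop in the common-amenities fund: 3.2/9 × 24 = 8.53.
So the deviation gain is 24 − 8.53 = 15.47, and the fine must be at least 15.47 credits to wipe it out.

15.47 credits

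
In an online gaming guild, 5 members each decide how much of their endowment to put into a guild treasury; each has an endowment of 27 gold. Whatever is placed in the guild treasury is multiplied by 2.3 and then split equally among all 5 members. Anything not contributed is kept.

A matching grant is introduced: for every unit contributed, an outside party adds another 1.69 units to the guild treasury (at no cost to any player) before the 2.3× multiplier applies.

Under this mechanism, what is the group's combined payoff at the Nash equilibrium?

835.25 gold

Under the mechanism each unit contributed yields 2.3 × 2.69 / 5 = 1.2374 back to its contributor per unit of net cost, which exceeds 1, making full contribution the dominant choice for everyone.
At the Nash equilibrium everyone contributes 27. Group total payoff = 2.3 × 2.69 × 135 = 835.25.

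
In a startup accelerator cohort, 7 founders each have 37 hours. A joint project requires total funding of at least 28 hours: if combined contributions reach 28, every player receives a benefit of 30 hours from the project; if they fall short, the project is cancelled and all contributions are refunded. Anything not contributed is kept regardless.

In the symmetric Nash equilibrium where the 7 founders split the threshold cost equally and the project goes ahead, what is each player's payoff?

Equal share of the threshold: 28/7 = 4.
At this profile no one gains by cutting their contribution: any cut drops the total below 28, the project is cancelled, contributions are refunded, and the deviator ends with 37, which is less than 37 − 4 + 30 = 63. Contributing more than 4 just wastes the excess. So contributing exactly 4 is a best response.
Each player's payoff: 37 − 4 + 30 = 63.

63 hours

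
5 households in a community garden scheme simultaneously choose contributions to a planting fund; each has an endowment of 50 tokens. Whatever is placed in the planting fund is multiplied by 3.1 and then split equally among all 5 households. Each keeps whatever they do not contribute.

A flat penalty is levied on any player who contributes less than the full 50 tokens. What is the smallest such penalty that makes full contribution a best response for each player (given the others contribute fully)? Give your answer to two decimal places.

19.00 tokens

Given the others contribute fully, the best deviation is to contribute 0 (any partial contribution still incurs the fine and gives up units whose private return 0.6200 is below 1).
Deviating from 50 to 0 saves 50 tokens but forfeits the deviator's share of the drop in the planting fund: 3.1/5 × 50 = 31.00.
So the deviation gain is 50 − 31.00 = 19.00, and the fine must be at least 19.00 tokens to wipe it out.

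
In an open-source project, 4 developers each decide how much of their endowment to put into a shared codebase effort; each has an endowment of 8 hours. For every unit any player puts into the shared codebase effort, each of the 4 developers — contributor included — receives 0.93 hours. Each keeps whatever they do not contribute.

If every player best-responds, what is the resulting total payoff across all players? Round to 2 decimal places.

The private return per contributed unit is 0.93 < 1, so contributing 0 is dominant for every player. At the Nash equilibrium everyone keeps their 8, and the group total is 4 × 8 = 32.

32.00 hours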